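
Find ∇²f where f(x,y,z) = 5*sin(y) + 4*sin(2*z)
-5*sin(y) - 16*sin(2*z)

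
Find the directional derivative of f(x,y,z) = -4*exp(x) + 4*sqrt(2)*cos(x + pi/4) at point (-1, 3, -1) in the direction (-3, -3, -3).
4*sqrt(6)*cos(pi/4 + 1)/3 + 4*sqrt(3)*exp(-1)/3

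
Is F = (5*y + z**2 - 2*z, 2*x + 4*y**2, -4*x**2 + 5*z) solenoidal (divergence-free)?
No, ∇·F = 8*y + 5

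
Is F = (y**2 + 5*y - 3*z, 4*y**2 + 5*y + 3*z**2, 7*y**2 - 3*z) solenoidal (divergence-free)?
No, ∇·F = 8*y + 2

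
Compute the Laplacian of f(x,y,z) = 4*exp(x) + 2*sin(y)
4*exp(x) - 2*sin(y)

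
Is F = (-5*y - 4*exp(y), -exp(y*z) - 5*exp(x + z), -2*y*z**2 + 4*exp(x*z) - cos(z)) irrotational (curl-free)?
No, ∇×F = (y*exp(y*z) - 2*z**2 + 5*exp(x + z), -4*z*exp(x*z), 4*exp(y) - 5*exp(x + z) + 5)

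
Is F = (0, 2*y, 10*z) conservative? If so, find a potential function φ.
Yes, F is conservative. φ = y**2 + 5*z**2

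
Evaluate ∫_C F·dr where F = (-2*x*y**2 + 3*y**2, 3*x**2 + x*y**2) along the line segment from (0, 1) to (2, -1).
-8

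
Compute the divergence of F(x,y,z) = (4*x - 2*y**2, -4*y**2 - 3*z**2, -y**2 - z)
3 - 8*y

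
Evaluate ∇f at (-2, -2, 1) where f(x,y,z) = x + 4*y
(1, 4, 0)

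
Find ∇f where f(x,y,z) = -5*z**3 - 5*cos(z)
(0, 0, -15*z**2 + 5*sin(z))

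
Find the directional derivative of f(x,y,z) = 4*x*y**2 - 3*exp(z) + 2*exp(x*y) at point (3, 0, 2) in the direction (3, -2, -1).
3*sqrt(14)*(-4 + exp(2))/14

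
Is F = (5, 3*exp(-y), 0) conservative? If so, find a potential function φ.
Yes, F is conservative. φ = 5*x - 3*exp(-y)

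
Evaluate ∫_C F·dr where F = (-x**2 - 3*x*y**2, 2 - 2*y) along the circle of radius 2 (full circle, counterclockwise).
0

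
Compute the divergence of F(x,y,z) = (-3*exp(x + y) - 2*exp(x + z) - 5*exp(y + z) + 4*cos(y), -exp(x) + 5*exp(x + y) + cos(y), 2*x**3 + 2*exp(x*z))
2*x*exp(x*z) + 2*exp(x + y) - 2*exp(x + z) - sin(y)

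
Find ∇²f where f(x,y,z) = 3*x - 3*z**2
-6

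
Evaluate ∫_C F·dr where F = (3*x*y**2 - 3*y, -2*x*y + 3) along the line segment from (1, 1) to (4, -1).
-1/2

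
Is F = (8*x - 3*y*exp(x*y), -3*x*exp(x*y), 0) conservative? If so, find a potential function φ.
Yes, F is conservative. φ = 4*x**2 - 3*exp(x*y)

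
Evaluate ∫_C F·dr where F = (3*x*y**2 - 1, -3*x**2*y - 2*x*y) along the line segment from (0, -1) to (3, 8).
-411/2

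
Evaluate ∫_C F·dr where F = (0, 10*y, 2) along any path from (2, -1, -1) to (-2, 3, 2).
46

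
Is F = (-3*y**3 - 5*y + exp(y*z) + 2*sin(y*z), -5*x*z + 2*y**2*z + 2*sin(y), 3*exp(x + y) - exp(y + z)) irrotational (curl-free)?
No, ∇×F = (5*x - 2*y**2 + 3*exp(x + y) - exp(y + z), y*exp(y*z) + 2*y*cos(y*z) - 3*exp(x + y), 9*y**2 - z*exp(y*z) - 2*z*cos(y*z) - 5*z + 5)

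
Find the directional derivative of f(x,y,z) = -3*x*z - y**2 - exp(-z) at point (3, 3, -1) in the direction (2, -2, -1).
9 - E/3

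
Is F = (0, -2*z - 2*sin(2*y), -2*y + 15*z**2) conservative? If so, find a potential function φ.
Yes, F is conservative. φ = -2*y*z + 5*z**3 + cos(2*y)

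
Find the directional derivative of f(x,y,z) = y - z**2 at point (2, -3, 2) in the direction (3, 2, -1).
3*sqrt(14)/7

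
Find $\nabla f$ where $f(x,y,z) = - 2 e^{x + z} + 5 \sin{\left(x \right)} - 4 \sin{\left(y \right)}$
(-2*exp(x + z) + 5*cos(x), -4*cos(y), -2*exp(x + z))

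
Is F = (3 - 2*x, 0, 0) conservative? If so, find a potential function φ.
Yes, F is conservative. φ = x*(3 - x)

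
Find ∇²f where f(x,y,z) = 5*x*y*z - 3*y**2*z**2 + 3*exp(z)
-6*y**2 - 6*z**2 + 3*exp(z)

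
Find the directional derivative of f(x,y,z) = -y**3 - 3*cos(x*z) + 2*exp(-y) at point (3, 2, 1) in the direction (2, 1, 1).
sqrt(6)*(-12*exp(2) - 2 + 15*exp(2)*sin(3))*exp(-2)/6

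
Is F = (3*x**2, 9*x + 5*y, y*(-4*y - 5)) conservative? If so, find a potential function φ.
No, ∇×F = (-8*y - 5, 0, 9) ≠ 0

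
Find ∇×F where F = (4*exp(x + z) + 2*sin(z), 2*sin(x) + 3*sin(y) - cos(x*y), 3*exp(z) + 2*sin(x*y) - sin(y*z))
(2*x*cos(x*y) - z*cos(y*z), -2*y*cos(x*y) + 4*exp(x + z) + 2*cos(z), y*sin(x*y) + 2*cos(x))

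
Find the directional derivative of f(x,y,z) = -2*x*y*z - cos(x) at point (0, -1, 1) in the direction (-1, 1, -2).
-sqrt(6)/3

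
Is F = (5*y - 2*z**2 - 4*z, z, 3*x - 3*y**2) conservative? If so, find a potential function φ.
No, ∇×F = (-6*y - 1, -4*z - 7, -5) ≠ 0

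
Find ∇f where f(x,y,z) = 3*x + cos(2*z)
(3, 0, -2*sin(2*z))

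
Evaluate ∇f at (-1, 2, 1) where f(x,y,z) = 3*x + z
(3, 0, 1)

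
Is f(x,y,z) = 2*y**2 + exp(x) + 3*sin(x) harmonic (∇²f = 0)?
No, ∇²f = exp(x) - 3*sin(x) + 4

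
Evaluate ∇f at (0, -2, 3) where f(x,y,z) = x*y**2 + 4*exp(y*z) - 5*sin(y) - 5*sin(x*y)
(14, 12*exp(-6) - 5*cos(2), -8*exp(-6))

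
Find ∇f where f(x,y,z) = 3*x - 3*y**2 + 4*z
(3, -6*y, 4)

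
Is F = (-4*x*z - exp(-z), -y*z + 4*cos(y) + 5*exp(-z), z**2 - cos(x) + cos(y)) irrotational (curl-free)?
No, ∇×F = (y - sin(y) + 5*exp(-z), -4*x - sin(x) + exp(-z), 0)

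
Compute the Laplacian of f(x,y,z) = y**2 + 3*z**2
8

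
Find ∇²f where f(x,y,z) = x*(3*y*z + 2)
0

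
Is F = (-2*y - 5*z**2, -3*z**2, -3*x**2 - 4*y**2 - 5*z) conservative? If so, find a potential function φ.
No, ∇×F = (-8*y + 6*z, 6*x - 10*z, 2) ≠ 0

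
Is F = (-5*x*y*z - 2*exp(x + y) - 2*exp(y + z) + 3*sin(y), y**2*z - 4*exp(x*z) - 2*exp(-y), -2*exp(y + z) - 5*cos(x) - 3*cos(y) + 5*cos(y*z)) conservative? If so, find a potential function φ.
No, ∇×F = (4*x*exp(x*z) - y**2 - 5*z*sin(y*z) - 2*exp(y + z) + 3*sin(y), -5*x*y - 2*exp(y + z) - 5*sin(x), 5*x*z - 4*z*exp(x*z) + 2*exp(x + y) + 2*exp(y + z) - 3*cos(y)) ≠ 0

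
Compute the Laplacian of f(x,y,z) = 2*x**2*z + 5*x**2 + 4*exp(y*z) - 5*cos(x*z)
5*x**2*cos(x*z) + 4*y**2*exp(y*z) + 4*z**2*exp(y*z) + 5*z**2*cos(x*z) + 4*z + 10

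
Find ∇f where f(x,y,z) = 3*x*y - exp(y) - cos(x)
(3*y + sin(x), 3*x - exp(y), 0)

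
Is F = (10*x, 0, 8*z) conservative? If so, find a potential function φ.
Yes, F is conservative. φ = 5*x**2 + 4*z**2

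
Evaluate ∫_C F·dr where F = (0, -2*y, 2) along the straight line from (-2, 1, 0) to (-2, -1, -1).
-2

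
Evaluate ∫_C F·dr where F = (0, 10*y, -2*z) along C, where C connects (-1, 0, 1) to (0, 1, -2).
2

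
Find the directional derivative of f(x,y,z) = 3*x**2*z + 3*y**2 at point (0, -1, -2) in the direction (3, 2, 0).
-12*sqrt(13)/13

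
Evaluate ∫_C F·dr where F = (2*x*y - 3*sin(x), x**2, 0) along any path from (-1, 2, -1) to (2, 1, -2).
-3*cos(1) + 3*cos(2) + 2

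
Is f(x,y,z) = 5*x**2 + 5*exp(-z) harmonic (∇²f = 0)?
No, ∇²f = 10 + 5*exp(-z)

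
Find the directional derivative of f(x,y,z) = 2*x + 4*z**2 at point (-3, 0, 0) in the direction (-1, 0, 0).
-2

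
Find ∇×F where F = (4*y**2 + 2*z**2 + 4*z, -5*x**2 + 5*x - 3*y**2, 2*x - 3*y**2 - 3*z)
(-6*y, 4*z + 2, -10*x - 8*y + 5)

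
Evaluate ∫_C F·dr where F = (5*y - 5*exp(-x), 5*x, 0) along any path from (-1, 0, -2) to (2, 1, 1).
-5*E + 5*exp(-2) + 10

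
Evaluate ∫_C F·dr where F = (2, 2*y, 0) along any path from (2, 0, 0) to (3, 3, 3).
11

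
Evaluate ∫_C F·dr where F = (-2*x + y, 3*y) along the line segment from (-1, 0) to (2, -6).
42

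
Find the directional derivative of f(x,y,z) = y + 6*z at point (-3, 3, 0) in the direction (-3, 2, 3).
10*sqrt(22)/11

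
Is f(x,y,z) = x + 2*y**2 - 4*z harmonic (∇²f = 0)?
No, ∇²f = 4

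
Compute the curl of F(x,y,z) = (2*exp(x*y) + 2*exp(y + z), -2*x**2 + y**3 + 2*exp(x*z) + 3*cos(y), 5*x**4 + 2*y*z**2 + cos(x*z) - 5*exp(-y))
(-2*x*exp(x*z) + 2*z**2 + 5*exp(-y), -20*x**3 + z*sin(x*z) + 2*exp(y + z), -2*x*exp(x*y) - 4*x + 2*z*exp(x*z) - 2*exp(y + z))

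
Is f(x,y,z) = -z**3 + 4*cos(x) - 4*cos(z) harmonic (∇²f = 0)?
No, ∇²f = -6*z - 4*cos(x) + 4*cos(z)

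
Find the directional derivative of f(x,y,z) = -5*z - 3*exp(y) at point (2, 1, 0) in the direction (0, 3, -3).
sqrt(2)*(5 - 3*E)/2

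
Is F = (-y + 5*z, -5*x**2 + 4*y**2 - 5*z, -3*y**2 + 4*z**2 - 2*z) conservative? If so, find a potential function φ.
No, ∇×F = (5 - 6*y, 5, 1 - 10*x) ≠ 0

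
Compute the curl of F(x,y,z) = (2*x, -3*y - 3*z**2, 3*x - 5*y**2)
(-10*y + 6*z, -3, 0)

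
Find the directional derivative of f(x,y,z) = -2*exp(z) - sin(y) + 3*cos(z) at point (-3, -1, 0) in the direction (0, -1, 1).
sqrt(2)*(-2 + cos(1))/2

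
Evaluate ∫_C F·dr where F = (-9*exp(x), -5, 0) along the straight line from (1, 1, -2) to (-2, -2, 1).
-9*exp(-2) + 15 + 9*E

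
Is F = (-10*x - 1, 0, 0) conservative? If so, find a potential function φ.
Yes, F is conservative. φ = x*(-5*x - 1)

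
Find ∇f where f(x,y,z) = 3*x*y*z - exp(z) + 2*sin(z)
(3*y*z, 3*x*z, 3*x*y - exp(z) + 2*cos(z))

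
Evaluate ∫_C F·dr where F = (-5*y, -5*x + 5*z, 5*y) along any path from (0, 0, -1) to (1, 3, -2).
-45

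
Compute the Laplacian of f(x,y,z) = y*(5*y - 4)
10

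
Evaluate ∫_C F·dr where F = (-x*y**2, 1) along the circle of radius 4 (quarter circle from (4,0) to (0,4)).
68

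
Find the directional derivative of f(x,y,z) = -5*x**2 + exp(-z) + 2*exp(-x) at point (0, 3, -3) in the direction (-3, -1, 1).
sqrt(11)*(6 - exp(3))/11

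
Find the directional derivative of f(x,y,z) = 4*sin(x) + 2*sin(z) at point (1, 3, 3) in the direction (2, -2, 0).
2*sqrt(2)*cos(1)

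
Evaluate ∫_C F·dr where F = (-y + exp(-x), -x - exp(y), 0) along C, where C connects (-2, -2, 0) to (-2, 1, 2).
-E + exp(-2) + 6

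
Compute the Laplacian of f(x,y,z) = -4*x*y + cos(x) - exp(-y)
-cos(x) - exp(-y)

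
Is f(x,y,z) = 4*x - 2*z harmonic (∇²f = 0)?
Yes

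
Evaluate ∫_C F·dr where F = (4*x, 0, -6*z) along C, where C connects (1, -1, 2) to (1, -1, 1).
9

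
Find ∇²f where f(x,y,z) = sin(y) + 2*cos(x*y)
-2*x**2*cos(x*y) - 2*y**2*cos(x*y) - sin(y)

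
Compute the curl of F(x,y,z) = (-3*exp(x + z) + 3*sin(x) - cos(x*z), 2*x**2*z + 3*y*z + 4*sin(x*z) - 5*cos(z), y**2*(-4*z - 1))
(-2*x**2 - 4*x*cos(x*z) - 8*y*z - 5*y - 5*sin(z), x*sin(x*z) - 3*exp(x + z), 4*z*(x + cos(x*z)))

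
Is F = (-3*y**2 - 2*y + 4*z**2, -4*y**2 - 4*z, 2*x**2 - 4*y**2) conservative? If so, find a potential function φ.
No, ∇×F = (4 - 8*y, -4*x + 8*z, 6*y + 2) ≠ 0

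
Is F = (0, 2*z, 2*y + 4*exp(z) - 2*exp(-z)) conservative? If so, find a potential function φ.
Yes, F is conservative. φ = 2*y*z + 4*exp(z) + 2*exp(-z)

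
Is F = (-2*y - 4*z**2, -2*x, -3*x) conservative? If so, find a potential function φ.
No, ∇×F = (0, 3 - 8*z, 0) ≠ 0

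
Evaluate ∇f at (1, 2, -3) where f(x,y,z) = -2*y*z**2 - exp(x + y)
(-exp(3), -exp(3) - 18, 24)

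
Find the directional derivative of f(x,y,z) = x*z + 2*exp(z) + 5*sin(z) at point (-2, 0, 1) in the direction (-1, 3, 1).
sqrt(11)*(-3 + 5*cos(1) + 2*E)/11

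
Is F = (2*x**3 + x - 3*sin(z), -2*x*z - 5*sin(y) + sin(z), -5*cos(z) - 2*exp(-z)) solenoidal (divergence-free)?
No, ∇·F = 6*x**2 + 5*sin(z) - 5*cos(y) + 1 + 2*exp(-z)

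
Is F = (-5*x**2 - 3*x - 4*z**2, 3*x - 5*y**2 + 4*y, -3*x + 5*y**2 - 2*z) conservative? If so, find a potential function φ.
No, ∇×F = (10*y, 3 - 8*z, 3) ≠ 0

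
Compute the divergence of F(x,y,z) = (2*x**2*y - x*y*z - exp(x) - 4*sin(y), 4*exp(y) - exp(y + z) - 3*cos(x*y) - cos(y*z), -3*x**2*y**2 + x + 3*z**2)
4*x*y + 3*x*sin(x*y) - y*z + z*sin(y*z) + 6*z - exp(x) + 4*exp(y) - exp(y + z)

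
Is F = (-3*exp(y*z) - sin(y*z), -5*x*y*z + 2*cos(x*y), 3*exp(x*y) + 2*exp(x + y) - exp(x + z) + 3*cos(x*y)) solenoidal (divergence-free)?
No, ∇·F = -5*x*z - 2*x*sin(x*y) - exp(x + z)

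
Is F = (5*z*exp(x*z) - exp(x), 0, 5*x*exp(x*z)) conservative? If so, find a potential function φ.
Yes, F is conservative. φ = -exp(x) + 5*exp(x*z)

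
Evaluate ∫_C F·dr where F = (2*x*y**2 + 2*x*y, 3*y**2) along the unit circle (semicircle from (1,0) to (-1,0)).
0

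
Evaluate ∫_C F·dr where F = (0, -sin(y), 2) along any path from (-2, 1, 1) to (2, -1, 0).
-2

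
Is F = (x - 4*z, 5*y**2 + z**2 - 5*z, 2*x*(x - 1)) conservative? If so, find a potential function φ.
No, ∇×F = (5 - 2*z, -4*x - 2, 0) ≠ 0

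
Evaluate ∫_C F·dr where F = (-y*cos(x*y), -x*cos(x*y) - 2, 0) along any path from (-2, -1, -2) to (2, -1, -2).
2*sin(2)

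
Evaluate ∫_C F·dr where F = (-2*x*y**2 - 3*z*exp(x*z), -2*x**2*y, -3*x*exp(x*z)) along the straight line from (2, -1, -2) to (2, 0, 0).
3*exp(-4) + 1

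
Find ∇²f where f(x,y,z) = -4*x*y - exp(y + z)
-2*exp(y + z)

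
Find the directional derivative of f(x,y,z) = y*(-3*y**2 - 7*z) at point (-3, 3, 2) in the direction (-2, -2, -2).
116*sqrt(3)/3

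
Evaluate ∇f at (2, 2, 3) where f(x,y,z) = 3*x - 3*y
(3, -3, 0)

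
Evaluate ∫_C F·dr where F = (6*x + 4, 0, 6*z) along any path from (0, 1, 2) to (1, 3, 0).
-5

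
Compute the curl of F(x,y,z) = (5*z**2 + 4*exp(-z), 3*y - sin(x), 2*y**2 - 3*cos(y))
(4*y + 3*sin(y), 10*z - 4*exp(-z), -cos(x))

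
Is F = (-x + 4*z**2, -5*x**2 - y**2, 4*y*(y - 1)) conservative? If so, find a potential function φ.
No, ∇×F = (8*y - 4, 8*z, -10*x) ≠ 0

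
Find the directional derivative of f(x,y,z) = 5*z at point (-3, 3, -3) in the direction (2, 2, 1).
5/3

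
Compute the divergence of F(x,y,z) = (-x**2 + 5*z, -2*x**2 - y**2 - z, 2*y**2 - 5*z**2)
-2*x - 2*y - 10*z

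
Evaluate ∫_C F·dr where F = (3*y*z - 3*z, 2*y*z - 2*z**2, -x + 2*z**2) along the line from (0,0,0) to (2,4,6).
136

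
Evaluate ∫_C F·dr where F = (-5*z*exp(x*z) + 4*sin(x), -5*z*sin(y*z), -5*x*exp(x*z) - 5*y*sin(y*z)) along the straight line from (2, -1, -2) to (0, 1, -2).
-9 + 4*cos(2) + 5*exp(-4)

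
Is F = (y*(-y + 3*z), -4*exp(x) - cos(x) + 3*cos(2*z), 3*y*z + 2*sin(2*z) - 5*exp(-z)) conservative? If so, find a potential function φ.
No, ∇×F = (3*z + 6*sin(2*z), 3*y, 2*y - 3*z - 4*exp(x) + sin(x)) ≠ 0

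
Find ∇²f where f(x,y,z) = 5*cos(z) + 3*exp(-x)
-5*cos(z) + 3*exp(-x)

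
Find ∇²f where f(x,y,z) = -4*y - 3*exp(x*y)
3*(-x**2 - y**2)*exp(x*y)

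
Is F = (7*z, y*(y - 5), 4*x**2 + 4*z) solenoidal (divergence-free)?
No, ∇·F = 2*y - 1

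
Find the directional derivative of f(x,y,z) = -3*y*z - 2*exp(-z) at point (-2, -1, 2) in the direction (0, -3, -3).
sqrt(2)*(-2 + 3*exp(2))*exp(-2)/2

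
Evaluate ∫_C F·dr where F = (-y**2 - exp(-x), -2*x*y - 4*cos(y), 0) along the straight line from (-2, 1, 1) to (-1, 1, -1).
-exp(2) - 1 + E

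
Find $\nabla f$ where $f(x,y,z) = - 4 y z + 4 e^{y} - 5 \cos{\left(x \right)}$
(5*sin(x), -4*z + 4*exp(y), -4*y)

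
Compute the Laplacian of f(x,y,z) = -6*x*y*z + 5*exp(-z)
5*exp(-z)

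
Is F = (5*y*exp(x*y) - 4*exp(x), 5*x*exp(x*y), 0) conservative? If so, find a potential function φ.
Yes, F is conservative. φ = -4*exp(x) + 5*exp(x*y)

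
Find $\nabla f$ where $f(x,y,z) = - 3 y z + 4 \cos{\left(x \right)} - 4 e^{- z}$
(-4*sin(x), -3*z, -3*y + 4*exp(-z))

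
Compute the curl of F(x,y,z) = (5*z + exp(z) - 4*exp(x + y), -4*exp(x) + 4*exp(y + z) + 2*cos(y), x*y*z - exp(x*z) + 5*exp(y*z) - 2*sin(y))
(x*z + 5*z*exp(y*z) - 4*exp(y + z) - 2*cos(y), -y*z + z*exp(x*z) + exp(z) + 5, -4*exp(x) + 4*exp(x + y))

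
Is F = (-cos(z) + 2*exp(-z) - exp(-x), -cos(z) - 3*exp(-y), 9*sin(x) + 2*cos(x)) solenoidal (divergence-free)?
No, ∇·F = 3*exp(-y) + exp(-x)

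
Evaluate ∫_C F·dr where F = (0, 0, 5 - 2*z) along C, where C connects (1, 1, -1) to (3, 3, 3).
12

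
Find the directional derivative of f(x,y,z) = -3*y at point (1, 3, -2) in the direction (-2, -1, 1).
sqrt(6)/2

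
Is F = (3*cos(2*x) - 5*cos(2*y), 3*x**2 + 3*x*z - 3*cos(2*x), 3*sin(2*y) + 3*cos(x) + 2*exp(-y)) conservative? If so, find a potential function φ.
No, ∇×F = (-3*x + 6*cos(2*y) - 2*exp(-y), 3*sin(x), 6*x + 3*z + 6*sin(2*x) - 10*sin(2*y)) ≠ 0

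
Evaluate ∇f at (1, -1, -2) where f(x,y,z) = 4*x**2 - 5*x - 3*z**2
(3, 0, 12)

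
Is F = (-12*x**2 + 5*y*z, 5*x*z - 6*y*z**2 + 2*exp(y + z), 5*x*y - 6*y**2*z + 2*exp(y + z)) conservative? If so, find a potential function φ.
Yes, F is conservative. φ = -4*x**3 + 5*x*y*z - 3*y**2*z**2 + 2*exp(y + z)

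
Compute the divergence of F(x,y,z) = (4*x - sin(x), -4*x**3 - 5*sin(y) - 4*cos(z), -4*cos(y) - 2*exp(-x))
-cos(x) - 5*cos(y) + 4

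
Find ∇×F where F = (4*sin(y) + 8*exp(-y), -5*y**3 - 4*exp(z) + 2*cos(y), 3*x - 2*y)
(4*exp(z) - 2, -3, -4*cos(y) + 8*exp(-y))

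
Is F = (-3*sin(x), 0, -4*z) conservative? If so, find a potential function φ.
Yes, F is conservative. φ = -2*z**2 + 3*cos(x)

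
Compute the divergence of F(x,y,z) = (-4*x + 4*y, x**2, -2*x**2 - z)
-5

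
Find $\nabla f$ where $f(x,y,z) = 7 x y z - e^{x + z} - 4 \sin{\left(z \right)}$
(7*y*z - exp(x + z), 7*x*z, 7*x*y - exp(x + z) - 4*cos(z))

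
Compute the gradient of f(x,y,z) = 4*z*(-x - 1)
(-4*z, 0, -4*x - 4)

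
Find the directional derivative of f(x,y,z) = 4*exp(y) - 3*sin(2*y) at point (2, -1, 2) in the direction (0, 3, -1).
3*sqrt(10)*(2 - 3*E*cos(2))*exp(-1)/5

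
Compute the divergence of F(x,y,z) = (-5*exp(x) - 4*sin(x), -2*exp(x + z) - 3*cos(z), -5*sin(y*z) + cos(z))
-5*y*cos(y*z) - 5*exp(x) - sin(z) - 4*cos(x)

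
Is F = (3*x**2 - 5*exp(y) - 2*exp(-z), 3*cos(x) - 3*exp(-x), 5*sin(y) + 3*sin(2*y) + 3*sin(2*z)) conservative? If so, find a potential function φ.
No, ∇×F = (5*cos(y) + 6*cos(2*y), 2*exp(-z), 5*exp(y) - 3*sin(x) + 3*exp(-x)) ≠ 0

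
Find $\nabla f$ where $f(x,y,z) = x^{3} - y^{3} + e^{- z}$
(3*x**2, -3*y**2, -exp(-z))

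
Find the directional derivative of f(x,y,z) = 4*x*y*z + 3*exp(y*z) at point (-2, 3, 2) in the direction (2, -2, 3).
sqrt(17)*(8 + 15*exp(6))/17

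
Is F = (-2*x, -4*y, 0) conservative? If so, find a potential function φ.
Yes, F is conservative. φ = -x**2 - 2*y**2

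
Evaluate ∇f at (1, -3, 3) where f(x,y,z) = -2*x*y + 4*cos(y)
(6, -2 + 4*sin(3), 0)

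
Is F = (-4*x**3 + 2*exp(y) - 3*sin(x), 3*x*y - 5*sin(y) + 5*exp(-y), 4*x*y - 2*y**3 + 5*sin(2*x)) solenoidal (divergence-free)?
No, ∇·F = -12*x**2 + 3*x - 3*cos(x) - 5*cos(y) - 5*exp(-y)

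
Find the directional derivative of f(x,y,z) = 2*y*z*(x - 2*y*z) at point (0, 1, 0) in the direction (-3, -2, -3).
0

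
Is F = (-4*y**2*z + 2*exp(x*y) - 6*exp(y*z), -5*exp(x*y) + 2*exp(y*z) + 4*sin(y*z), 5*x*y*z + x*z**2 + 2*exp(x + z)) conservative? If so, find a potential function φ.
No, ∇×F = (5*x*z - 2*y*exp(y*z) - 4*y*cos(y*z), -4*y**2 - 5*y*z - 6*y*exp(y*z) - z**2 - 2*exp(x + z), -2*x*exp(x*y) + 8*y*z - 5*y*exp(x*y) + 6*z*exp(y*z)) ≠ 0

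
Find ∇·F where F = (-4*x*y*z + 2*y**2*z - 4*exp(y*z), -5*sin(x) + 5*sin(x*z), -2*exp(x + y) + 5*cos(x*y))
-4*y*z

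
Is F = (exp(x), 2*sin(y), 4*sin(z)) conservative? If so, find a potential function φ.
Yes, F is conservative. φ = exp(x) - 2*cos(y) - 4*cos(z)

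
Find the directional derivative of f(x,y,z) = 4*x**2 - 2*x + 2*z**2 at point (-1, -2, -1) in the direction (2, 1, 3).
-16*sqrt(14)/7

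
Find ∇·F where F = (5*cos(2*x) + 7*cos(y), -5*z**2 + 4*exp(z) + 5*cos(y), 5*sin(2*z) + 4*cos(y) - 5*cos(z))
-10*sin(2*x) - 5*sin(y) + 5*sin(z) + 10*cos(2*z)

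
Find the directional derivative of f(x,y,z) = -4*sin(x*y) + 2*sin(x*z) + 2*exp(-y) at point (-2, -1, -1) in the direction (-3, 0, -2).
2*sqrt(13)*cos(2)/13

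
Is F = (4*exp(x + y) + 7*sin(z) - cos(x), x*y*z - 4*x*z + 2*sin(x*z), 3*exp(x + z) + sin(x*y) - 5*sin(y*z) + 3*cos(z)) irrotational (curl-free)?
No, ∇×F = (-x*y + x*cos(x*y) - 2*x*cos(x*z) + 4*x - 5*z*cos(y*z), -y*cos(x*y) - 3*exp(x + z) + 7*cos(z), y*z + 2*z*cos(x*z) - 4*z - 4*exp(x + y))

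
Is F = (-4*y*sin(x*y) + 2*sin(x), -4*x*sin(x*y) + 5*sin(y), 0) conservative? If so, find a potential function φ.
Yes, F is conservative. φ = -2*cos(x) - 5*cos(y) + 4*cos(x*y)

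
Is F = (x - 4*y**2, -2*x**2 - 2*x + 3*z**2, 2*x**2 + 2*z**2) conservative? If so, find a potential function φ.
No, ∇×F = (-6*z, -4*x, -4*x + 8*y - 2) ≠ 0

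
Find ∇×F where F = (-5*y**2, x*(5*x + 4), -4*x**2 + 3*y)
(3, 8*x, 10*x + 10*y + 4)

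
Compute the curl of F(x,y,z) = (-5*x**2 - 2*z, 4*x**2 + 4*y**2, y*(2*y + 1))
(4*y + 1, -2, 8*x)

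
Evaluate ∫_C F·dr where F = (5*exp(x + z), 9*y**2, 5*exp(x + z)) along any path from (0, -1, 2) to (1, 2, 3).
-5*exp(2) + 27 + 5*exp(4)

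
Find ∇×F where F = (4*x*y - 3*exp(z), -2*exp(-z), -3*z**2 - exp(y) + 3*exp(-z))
(-exp(y) - 2*exp(-z), -3*exp(z), -4*x)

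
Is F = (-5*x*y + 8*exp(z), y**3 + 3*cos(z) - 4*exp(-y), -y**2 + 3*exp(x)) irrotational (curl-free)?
No, ∇×F = (-2*y + 3*sin(z), -3*exp(x) + 8*exp(z), 5*x)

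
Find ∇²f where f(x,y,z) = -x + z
0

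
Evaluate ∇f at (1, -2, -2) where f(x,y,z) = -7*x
(-7, 0, 0)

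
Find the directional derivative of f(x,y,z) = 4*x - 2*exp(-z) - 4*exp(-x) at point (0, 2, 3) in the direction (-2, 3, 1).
sqrt(14)*(1 - 8*exp(3))*exp(-3)/7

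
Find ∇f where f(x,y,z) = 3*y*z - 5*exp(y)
(0, 3*z - 5*exp(y), 3*y)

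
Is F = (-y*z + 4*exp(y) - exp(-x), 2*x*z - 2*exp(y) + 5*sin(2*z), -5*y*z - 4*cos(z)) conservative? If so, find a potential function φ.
No, ∇×F = (-2*x - 5*z - 10*cos(2*z), -y, 3*z - 4*exp(y)) ≠ 0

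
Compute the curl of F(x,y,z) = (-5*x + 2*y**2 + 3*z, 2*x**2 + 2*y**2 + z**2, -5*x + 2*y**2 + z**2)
(4*y - 2*z, 8, 4*x - 4*y)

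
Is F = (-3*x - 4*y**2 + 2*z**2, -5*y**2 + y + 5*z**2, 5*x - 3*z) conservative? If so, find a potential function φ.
No, ∇×F = (-10*z, 4*z - 5, 8*y) ≠ 0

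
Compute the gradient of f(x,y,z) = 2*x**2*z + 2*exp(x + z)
(4*x*z + 2*exp(x + z), 0, 2*x**2 + 2*exp(x + z))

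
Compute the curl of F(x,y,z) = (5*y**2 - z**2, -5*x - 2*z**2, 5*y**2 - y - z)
(10*y + 4*z - 1, -2*z, -10*y - 5)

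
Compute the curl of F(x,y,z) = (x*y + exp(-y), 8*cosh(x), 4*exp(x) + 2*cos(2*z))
(0, -4*exp(x), -x + 8*sinh(x) + exp(-y))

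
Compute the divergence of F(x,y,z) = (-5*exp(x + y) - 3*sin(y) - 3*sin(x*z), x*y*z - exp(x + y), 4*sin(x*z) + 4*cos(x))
x*z + 4*x*cos(x*z) - 3*z*cos(x*z) - 6*exp(x + y)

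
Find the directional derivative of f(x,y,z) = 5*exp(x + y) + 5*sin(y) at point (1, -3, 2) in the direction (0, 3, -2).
15*sqrt(13)*(exp(2)*cos(3) + 1)*exp(-2)/13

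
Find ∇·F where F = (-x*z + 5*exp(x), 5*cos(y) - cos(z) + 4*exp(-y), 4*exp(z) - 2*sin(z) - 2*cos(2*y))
-z + 5*exp(x) + 4*exp(z) - 5*sin(y) - 2*cos(z) - 4*exp(-y)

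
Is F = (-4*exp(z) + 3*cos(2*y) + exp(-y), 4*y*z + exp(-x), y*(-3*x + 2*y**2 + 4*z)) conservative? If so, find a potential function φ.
No, ∇×F = (-3*x + 6*y**2 - 4*y + 4*z, 3*y - 4*exp(z), 6*sin(2*y) + exp(-y) - exp(-x)) ≠ 0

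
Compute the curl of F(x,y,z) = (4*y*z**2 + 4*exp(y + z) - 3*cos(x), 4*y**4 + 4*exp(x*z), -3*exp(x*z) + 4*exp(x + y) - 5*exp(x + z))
(-4*x*exp(x*z) + 4*exp(x + y), 8*y*z + 3*z*exp(x*z) - 4*exp(x + y) + 5*exp(x + z) + 4*exp(y + z), -4*z**2 + 4*z*exp(x*z) - 4*exp(y + z))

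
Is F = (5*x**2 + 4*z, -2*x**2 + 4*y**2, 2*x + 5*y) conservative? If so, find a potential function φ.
No, ∇×F = (5, 2, -4*x) ≠ 0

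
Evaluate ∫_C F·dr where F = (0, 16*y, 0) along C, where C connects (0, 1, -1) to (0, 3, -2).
64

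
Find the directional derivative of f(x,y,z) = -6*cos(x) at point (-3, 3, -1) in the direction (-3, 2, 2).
18*sqrt(17)*sin(3)/17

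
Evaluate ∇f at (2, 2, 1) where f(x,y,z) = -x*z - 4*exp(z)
(-1, 0, -4*E - 2)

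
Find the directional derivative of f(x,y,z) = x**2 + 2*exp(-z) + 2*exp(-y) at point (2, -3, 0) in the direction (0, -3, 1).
sqrt(10)*(-1 + 3*exp(3))/5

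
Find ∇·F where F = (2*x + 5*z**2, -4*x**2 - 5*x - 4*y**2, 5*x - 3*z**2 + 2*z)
-8*y - 6*z + 4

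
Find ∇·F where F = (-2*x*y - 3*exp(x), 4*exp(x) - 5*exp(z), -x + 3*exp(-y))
-2*y - 3*exp(x)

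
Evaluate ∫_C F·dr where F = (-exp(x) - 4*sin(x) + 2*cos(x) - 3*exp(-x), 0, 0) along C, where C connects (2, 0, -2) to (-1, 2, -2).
-2*sin(2) - 2*sin(1) - 3*exp(-2) - exp(-1) - 4*cos(2) + 4*cos(1) + exp(2) + 3*E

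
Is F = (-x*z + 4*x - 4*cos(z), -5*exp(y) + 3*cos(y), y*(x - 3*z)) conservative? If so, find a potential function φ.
No, ∇×F = (x - 3*z, -x - y + 4*sin(z), 0) ≠ 0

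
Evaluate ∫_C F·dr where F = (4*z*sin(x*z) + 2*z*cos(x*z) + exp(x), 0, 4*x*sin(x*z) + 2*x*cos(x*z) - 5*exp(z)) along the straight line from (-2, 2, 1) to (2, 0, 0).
-9 + 4*cos(2) - exp(-2) + 2*sin(2) + exp(2) + 5*E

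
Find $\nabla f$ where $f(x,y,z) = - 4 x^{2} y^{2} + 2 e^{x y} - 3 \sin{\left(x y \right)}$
(y*(-8*x*y + 2*exp(x*y) - 3*cos(x*y)), x*(-8*x*y + 2*exp(x*y) - 3*cos(x*y)), 0)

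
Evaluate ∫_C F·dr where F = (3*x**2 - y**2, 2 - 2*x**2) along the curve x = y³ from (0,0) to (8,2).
16108/35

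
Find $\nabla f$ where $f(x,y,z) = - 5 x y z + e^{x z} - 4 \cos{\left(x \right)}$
(-5*y*z + z*exp(x*z) + 4*sin(x), -5*x*z, x*(-5*y + exp(x*z)))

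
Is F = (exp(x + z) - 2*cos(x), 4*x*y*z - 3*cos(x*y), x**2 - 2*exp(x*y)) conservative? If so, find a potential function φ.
No, ∇×F = (2*x*(-2*y - exp(x*y)), -2*x + 2*y*exp(x*y) + exp(x + z), y*(4*z + 3*sin(x*y))) ≠ 0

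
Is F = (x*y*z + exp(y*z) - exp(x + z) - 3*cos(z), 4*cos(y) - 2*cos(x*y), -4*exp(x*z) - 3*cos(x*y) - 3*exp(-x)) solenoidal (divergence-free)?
No, ∇·F = -4*x*exp(x*z) + 2*x*sin(x*y) + y*z - exp(x + z) - 4*sin(y)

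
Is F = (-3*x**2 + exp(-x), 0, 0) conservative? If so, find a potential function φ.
Yes, F is conservative. φ = -x**3 - exp(-x)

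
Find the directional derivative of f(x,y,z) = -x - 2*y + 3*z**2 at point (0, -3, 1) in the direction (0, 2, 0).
-2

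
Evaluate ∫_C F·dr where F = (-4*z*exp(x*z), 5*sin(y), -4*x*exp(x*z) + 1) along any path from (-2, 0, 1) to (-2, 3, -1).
-8*sinh(2) + 3 - 5*cos(3)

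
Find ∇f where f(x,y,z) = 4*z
(0, 0, 4)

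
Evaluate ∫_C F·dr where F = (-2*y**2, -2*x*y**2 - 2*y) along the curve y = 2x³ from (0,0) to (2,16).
-186112/35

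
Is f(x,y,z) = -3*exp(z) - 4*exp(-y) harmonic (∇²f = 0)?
No, ∇²f = -3*exp(z) - 4*exp(-y)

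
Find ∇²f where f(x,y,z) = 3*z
0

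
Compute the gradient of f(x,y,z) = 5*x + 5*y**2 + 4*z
(5, 10*y, 4)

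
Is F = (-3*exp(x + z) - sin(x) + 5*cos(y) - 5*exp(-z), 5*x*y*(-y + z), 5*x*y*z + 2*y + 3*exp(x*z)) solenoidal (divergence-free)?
No, ∇·F = -5*x*(y - z) + 3*x*exp(x*z) - 3*exp(x + z) - cos(x)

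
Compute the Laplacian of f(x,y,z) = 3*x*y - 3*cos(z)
3*cos(z)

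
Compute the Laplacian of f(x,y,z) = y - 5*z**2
-10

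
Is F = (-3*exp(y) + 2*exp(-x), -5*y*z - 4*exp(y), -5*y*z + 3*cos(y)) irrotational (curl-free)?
No, ∇×F = (5*y - 5*z - 3*sin(y), 0, 3*exp(y))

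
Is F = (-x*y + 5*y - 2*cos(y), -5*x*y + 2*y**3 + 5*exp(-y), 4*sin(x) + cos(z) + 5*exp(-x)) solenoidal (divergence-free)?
No, ∇·F = -5*x + 6*y**2 - y - sin(z) - 5*exp(-y)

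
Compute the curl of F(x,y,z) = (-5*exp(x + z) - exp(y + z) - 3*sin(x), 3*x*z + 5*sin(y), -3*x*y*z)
(3*x*(-z - 1), 3*y*z - 5*exp(x + z) - exp(y + z), 3*z + exp(y + z))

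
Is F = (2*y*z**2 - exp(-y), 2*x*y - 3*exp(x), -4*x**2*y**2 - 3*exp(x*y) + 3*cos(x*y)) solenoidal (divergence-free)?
No, ∇·F = 2*x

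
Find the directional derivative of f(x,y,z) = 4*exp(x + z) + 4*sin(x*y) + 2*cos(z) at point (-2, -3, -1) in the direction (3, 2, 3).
sqrt(22)*(-26*exp(3)*cos(6) + 12 + 3*exp(3)*sin(1))*exp(-3)/11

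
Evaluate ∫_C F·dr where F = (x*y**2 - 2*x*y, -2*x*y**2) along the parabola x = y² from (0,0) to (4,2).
-256/15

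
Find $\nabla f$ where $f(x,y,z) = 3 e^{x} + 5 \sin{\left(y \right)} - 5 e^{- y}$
(3*exp(x), 5*cos(y) + 5*exp(-y), 0)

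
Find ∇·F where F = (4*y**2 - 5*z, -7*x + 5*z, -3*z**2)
-6*z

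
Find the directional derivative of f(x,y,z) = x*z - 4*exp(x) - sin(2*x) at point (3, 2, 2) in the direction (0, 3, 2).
6*sqrt(13)/13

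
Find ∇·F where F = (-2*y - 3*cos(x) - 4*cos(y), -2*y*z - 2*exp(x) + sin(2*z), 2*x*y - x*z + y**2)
-x - 2*z + 3*sin(x)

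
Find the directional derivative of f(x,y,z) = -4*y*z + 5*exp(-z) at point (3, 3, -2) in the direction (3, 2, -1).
sqrt(14)*(28 + 5*exp(2))/14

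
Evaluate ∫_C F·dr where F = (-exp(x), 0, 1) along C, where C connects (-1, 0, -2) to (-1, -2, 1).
3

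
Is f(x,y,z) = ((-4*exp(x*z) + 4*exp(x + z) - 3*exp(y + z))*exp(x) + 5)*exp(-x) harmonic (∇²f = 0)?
No, ∇²f = -4*x**2*exp(x*z) - 4*z**2*exp(x*z) + 8*exp(x + z) - 6*exp(y + z) + 5*exp(-x)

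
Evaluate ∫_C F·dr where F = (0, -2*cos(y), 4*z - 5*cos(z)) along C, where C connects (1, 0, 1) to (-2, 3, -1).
-2*sin(3) + 10*sin(1)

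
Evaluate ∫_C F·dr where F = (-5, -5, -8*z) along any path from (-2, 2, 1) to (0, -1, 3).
-27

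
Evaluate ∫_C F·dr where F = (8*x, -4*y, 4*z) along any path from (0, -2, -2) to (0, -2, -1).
-6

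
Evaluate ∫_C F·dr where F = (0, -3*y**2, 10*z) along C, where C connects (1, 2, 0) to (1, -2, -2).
36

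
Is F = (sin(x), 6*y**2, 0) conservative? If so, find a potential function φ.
Yes, F is conservative. φ = 2*y**3 - cos(x)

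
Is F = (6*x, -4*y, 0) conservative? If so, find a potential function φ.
Yes, F is conservative. φ = 3*x**2 - 2*y**2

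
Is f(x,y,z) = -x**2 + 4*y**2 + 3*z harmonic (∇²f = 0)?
No, ∇²f = 6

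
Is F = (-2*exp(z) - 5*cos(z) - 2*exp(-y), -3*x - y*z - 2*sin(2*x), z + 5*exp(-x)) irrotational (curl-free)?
No, ∇×F = (y, -2*exp(z) + 5*sin(z) + 5*exp(-x), 8*sin(x)**2 - 7 - 2*exp(-y))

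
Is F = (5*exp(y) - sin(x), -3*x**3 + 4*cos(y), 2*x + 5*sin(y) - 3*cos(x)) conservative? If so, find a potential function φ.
No, ∇×F = (5*cos(y), -3*sin(x) - 2, -9*x**2 - 5*exp(y)) ≠ 0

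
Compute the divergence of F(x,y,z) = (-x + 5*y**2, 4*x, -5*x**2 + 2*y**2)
-1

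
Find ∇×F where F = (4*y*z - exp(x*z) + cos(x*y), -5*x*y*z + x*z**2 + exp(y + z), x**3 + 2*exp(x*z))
(5*x*y - 2*x*z - exp(y + z), -3*x**2 - x*exp(x*z) + 4*y - 2*z*exp(x*z), x*sin(x*y) - 5*y*z + z**2 - 4*z)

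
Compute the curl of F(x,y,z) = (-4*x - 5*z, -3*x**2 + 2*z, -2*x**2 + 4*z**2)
(-2, 4*x - 5, -6*x)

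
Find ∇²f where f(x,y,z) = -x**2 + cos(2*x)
-4*cos(2*x) - 2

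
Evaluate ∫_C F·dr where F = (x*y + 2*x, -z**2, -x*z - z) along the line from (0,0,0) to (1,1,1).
1/6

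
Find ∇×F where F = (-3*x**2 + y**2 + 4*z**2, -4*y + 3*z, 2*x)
(-3, 8*z - 2, -2*y)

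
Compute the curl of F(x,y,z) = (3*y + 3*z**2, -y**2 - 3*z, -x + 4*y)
(7, 6*z + 1, -3)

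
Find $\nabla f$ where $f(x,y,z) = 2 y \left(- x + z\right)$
(-2*y, -2*x + 2*z, 2*y)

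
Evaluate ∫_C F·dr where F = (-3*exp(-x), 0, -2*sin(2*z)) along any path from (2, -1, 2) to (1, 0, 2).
-(3 - 3*E)*exp(-2)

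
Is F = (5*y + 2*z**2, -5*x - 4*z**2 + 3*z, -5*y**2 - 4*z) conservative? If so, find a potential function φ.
No, ∇×F = (-10*y + 8*z - 3, 4*z, -10) ≠ 0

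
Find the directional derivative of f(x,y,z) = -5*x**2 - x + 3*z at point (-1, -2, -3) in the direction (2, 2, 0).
9*sqrt(2)/2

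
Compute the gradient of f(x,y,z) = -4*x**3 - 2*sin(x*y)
(-12*x**2 - 2*y*cos(x*y), -2*x*cos(x*y), 0)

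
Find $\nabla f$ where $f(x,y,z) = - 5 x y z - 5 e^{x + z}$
(-5*y*z - 5*exp(x + z), -5*x*z, -5*x*y - 5*exp(x + z))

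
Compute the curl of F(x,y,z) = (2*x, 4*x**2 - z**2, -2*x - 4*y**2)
(-8*y + 2*z, 2, 8*x)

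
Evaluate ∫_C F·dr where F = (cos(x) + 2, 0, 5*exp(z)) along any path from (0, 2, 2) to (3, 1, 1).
-5*exp(2) + sin(3) + 6 + 5*E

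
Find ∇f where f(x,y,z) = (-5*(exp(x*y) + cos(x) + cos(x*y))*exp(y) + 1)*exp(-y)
(-5*y*exp(x*y) + 5*y*sin(x*y) + 5*sin(x), (5*x*(-exp(x*y) + sin(x*y))*exp(y) - 1)*exp(-y), 0)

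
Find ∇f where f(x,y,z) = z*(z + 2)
(0, 0, 2*z + 2)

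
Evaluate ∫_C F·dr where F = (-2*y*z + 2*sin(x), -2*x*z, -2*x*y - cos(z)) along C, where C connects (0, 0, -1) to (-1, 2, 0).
-2*cos(1) - sin(1) + 2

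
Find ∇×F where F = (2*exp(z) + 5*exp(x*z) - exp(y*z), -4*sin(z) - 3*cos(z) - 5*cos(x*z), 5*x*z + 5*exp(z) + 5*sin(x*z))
(-5*x*sin(x*z) - 3*sin(z) + 4*cos(z), 5*x*exp(x*z) - y*exp(y*z) - 5*z*cos(x*z) - 5*z + 2*exp(z), z*(exp(y*z) + 5*sin(x*z)))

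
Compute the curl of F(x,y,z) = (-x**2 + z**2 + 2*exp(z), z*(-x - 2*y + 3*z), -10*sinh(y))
(x + 2*y - 6*z - 10*cosh(y), 2*z + 2*exp(z), -z)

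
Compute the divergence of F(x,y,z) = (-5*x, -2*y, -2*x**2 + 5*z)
-2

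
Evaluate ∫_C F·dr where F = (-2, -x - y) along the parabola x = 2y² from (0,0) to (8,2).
-70/3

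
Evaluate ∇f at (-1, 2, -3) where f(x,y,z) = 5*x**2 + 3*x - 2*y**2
(-7, -8, 0)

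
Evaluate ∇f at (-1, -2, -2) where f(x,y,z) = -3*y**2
(0, 12, 0)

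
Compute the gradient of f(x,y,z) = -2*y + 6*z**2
(0, -2, 12*z)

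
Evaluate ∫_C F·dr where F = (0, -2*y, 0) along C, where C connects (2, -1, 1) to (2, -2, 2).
-3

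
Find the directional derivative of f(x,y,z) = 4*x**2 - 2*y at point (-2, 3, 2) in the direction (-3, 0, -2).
48*sqrt(13)/13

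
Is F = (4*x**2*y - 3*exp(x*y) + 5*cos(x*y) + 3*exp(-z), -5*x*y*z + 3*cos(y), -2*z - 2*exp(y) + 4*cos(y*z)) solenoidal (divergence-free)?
No, ∇·F = 8*x*y - 5*x*z - 3*y*exp(x*y) - 5*y*sin(x*y) - 4*y*sin(y*z) - 3*sin(y) - 2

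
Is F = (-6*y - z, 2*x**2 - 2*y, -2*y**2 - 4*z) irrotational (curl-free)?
No, ∇×F = (-4*y, -1, 4*x + 6)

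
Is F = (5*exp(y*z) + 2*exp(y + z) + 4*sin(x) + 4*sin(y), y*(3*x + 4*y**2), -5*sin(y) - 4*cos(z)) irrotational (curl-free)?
No, ∇×F = (-5*cos(y), 5*y*exp(y*z) + 2*exp(y + z), 3*y - 5*z*exp(y*z) - 2*exp(y + z) - 4*cos(y))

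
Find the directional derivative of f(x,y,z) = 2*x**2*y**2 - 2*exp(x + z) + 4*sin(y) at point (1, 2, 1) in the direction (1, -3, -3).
4*sqrt(19)*(-2 - 3*cos(2) + exp(2))/19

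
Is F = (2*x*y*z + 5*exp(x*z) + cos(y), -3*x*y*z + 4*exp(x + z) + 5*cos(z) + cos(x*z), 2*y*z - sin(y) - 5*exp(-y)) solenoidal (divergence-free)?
No, ∇·F = -3*x*z + 2*y*z + 2*y + 5*z*exp(x*z)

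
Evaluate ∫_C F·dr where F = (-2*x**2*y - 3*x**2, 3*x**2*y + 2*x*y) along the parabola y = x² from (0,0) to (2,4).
344/5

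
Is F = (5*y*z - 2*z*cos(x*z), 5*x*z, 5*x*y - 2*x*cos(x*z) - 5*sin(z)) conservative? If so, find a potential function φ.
Yes, F is conservative. φ = 5*x*y*z - 2*sin(x*z) + 5*cos(z)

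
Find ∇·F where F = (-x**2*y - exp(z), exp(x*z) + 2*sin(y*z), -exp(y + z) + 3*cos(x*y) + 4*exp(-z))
-2*x*y + 2*z*cos(y*z) - exp(y + z) - 4*exp(-z)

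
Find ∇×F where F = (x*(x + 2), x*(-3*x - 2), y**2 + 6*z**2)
(2*y, 0, -6*x - 2)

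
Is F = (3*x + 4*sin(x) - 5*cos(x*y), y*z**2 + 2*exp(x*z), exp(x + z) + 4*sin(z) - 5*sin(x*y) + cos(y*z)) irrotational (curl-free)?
No, ∇×F = (-2*x*exp(x*z) - 5*x*cos(x*y) - 2*y*z - z*sin(y*z), 5*y*cos(x*y) - exp(x + z), -5*x*sin(x*y) + 2*z*exp(x*z))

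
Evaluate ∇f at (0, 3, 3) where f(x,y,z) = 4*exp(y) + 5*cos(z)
(0, 4*exp(3), -5*sin(3))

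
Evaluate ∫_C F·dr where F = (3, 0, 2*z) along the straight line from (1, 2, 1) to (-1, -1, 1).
-6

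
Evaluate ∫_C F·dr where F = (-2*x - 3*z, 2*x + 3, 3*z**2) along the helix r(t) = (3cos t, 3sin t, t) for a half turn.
pi*(pi**2 + 18)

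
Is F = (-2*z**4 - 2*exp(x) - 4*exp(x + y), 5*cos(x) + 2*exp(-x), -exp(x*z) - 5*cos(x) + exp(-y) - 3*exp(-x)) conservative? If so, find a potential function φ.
No, ∇×F = (-exp(-y), -8*z**3 + z*exp(x*z) - 5*sin(x) - 3*exp(-x), 4*exp(x + y) - 5*sin(x) - 2*exp(-x)) ≠ 0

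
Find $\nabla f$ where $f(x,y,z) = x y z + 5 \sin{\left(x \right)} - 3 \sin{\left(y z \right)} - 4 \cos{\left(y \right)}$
(y*z + 5*cos(x), x*z - 3*z*cos(y*z) + 4*sin(y), y*(x - 3*cos(y*z)))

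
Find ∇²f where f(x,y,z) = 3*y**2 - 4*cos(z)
4*cos(z) + 6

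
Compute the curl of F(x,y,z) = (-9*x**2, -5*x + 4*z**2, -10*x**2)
(-8*z, 20*x, -5)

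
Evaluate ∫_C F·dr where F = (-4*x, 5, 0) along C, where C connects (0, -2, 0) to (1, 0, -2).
8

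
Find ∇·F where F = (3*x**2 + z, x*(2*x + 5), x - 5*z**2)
6*x - 10*z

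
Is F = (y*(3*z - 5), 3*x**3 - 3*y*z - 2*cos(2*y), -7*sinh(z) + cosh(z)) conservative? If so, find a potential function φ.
No, ∇×F = (3*y, 3*y, 9*x**2 - 3*z + 5) ≠ 0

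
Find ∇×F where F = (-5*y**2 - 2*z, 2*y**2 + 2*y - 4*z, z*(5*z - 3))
(4, -2, 10*y)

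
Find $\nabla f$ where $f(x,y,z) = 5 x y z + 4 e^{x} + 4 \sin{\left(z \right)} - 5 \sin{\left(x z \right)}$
(5*y*z - 5*z*cos(x*z) + 4*exp(x), 5*x*z, 5*x*y - 5*x*cos(x*z) + 4*cos(z))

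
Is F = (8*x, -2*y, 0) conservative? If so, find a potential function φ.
Yes, F is conservative. φ = 4*x**2 - y**2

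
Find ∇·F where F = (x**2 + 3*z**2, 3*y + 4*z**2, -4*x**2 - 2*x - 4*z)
2*x - 1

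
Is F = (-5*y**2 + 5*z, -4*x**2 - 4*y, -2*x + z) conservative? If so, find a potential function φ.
No, ∇×F = (0, 7, -8*x + 10*y) ≠ 0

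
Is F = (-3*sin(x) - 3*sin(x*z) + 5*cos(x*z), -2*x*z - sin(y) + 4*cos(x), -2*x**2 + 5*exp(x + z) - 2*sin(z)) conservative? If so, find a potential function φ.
No, ∇×F = (2*x, -5*x*sin(x*z) - 3*x*cos(x*z) + 4*x - 5*exp(x + z), -2*z - 4*sin(x)) ≠ 0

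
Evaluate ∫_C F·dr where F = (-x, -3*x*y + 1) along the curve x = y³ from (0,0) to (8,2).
-246/5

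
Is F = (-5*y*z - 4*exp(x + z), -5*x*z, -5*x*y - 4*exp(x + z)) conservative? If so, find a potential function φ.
Yes, F is conservative. φ = -5*x*y*z - 4*exp(x + z)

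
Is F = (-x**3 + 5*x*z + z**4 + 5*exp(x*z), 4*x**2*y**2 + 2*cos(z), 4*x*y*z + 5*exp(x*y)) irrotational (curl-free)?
No, ∇×F = (4*x*z + 5*x*exp(x*y) + 2*sin(z), 5*x*exp(x*z) + 5*x - 4*y*z - 5*y*exp(x*y) + 4*z**3, 8*x*y**2)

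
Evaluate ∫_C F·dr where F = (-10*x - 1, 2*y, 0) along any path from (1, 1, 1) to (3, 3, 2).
-34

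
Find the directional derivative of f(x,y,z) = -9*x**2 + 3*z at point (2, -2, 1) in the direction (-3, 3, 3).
13*sqrt(3)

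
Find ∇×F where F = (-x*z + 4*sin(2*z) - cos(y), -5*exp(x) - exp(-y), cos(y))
(-sin(y), -x + 8*cos(2*z), -5*exp(x) - sin(y))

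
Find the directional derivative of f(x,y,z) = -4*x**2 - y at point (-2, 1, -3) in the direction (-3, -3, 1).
-45*sqrt(19)/19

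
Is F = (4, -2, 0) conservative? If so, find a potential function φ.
Yes, F is conservative. φ = 4*x - 2*y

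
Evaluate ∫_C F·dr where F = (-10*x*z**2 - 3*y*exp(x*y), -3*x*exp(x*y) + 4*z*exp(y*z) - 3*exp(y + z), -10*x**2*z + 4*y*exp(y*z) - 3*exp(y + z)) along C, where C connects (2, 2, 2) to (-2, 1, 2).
(-3 + (-3*E + 4 + 2*exp(2))*exp(4))*exp(-2)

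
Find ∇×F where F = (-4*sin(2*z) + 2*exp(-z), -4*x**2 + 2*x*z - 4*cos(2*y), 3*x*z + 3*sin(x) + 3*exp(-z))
(-2*x, -3*z - 3*cos(x) - 8*cos(2*z) - 2*exp(-z), -8*x + 2*z)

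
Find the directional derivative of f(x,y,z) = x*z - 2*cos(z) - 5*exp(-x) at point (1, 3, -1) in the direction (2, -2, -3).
sqrt(17)*(-5*E + 10 + 6*E*sin(1))*exp(-1)/17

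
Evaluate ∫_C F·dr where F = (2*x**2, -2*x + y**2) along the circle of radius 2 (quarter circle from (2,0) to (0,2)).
-2*pi - 8/3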